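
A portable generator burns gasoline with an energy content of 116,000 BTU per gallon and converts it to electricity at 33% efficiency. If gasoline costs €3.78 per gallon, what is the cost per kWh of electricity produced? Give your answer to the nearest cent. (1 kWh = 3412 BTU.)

€0.34

Electrical output per gallon = 116,000 BTU × 0.33 / 3412 BTU/kWh = 11.22 kWh
Cost per kWh = €3.78 / 11.22 kWh = €0.337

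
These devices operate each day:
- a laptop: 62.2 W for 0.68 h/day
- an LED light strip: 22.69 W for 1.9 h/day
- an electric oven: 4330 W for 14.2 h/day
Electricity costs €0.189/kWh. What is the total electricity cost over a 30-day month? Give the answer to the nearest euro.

€349

laptop: 62.2 W × 0.68 h × 30 d = 1,269 Wh = 1.269 kWh
LED light strip: 22.69 W × 1.9 h × 30 d = 1,293 Wh = 1.293 kWh
electric oven: 4330 W × 14.2 h × 30 d = 1,844,580 Wh = 1,845 kWh
Total energy = 1.269 + 1.293 + 1,845 = 1,847 kWh
Cost = 1,847 kWh × €0.189 = €349.11 ≈ €349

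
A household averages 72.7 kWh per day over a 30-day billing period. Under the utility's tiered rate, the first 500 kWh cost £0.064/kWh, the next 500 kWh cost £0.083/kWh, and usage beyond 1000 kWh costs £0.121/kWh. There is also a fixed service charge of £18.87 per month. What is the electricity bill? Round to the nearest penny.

£235.27

Usage = 72.7 kWh/day × 30 days = 2181 kWh
First 500 kWh × £0.064 = £32.00
Next 500 kWh × £0.083 = £41.50
Remaining 1181 kWh × £0.121 = £142.90
Energy charge = £216.40; + service £18.87 = £235.27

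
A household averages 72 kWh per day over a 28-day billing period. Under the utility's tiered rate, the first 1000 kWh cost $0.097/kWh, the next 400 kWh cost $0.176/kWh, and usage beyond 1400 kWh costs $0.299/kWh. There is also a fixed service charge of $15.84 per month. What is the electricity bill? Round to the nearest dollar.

Usage = 72 kWh/day × 28 days = 2016 kWh
First 1000 kWh × $0.097 = $97.00
Next 400 kWh × $0.176 = $70.40
Remaining 616 kWh × $0.299 = $184.18
Energy charge = $351.58; + service $15.84 = $367.42 ≈ $367

$367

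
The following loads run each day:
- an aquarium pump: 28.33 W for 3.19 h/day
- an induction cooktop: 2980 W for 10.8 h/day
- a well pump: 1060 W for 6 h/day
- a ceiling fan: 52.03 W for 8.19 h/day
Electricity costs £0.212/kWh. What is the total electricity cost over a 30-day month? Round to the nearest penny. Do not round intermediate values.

£248.42

aquarium pump: 28.33 W × 3.19 h × 30 d = 2,711 Wh = 2.711 kWh
induction cooktop: 2980 W × 10.8 h × 30 d = 965,520 Wh = 965.5 kWh
well pump: 1060 W × 6 h × 30 d = 190,800 Wh = 190.8 kWh
ceiling fan: 52.03 W × 8.19 h × 30 d = 12,784 Wh = 12.78 kWh
Total energy = 2.711 + 965.5 + 190.8 + 12.78 = 1,172 kWh
Cost = 1,172 kWh × £0.212 = £248.42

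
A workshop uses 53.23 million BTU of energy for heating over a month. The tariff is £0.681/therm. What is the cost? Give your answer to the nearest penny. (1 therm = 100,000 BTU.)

53.23 million BTU × (10 therm/million BTU) = 532.3 therm
Cost = 532.3 therm × £0.681/therm = £362.50

£362.50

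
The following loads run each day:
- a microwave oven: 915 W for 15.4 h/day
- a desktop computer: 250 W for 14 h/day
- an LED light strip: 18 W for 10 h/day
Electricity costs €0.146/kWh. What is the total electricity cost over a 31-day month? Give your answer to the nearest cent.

€80.43

microwave oven: 915 W × 15.4 h × 31 d = 436,821 Wh = 436.8 kWh
desktop computer: 250 W × 14 h × 31 d = 108,500 Wh = 108.5 kWh
LED light strip: 18 W × 10 h × 31 d = 5,580 Wh = 5.58 kWh
Total energy = 436.8 + 108.5 + 5.58 = 550.9 kWh
Cost = 550.9 kWh × €0.146 = €80.43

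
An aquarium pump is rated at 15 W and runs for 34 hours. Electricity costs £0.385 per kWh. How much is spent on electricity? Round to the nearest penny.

£0.20

Energy = 15 W × 34 h = 510 Wh = 0.51 kWh
Cost = 0.51 kWh × £0.385/kWh = £0.20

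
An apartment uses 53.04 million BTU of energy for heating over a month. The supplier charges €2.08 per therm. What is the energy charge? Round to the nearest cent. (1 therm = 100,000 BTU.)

53.04 million BTU × (10 therm/million BTU) = 530.4 therm
Cost = 530.4 therm × €2.08/therm = €1,103.23

€1103.23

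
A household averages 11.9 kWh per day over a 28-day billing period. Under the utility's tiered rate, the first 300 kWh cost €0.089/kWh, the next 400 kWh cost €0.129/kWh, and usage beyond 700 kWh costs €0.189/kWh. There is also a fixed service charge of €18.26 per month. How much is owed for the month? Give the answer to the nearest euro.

€49

Usage = 11.9 kWh/day × 28 days = 333.2 kWh
First 300 kWh × €0.089 = €26.70
Next 33.2 kWh × €0.129 = €4.28
Remaining tier: 0 kWh (not reached)
Energy charge = €30.98; + service €18.26 = €49.24 ≈ €49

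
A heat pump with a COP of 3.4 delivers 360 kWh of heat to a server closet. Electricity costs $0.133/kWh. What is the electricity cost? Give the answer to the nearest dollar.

Electrical input = 360 kWh / 3.4 = 105.9 kWh
Cost = 105.9 × $0.133/kWh = $14.08 ≈ $14

$14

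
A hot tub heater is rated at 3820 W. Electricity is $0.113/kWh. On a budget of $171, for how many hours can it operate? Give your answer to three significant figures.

396 h

Energy budget = $171 / $0.113 per kWh = 1,513 kWh = 1,513,274 Wh
Runtime = 1,513,274 Wh / 3820 W = 396.1 h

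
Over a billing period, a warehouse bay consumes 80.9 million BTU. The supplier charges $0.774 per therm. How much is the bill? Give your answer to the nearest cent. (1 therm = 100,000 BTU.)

$626.17

80.9 million BTU × (10 therm/million BTU) = 809 therm
Cost = 809 therm × $0.774/therm = $626.17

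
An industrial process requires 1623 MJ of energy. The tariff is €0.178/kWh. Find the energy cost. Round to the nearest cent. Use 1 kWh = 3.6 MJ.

€80.25

1623 MJ × (0.27778 kWh/MJ) = 450.8 kWh
Cost = 450.8 kWh × €0.178/kWh = €80.25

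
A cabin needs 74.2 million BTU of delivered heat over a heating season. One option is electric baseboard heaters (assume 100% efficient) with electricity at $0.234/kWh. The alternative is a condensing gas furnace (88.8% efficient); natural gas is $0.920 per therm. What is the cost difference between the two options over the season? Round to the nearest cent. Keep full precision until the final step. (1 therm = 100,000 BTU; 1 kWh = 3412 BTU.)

$4320.01

Heat load = 74.2 × 10⁶ BTU = 74,200,000 BTU
Gas: input = 74,200,000 / 0.888 = 83,558,559 BTU = 835.6 therm → 835.6 × $0.920 = $768.74
Electric: 74,200,000 BTU / 3412 = 21,750 kWh → × $0.234 = $5,088.75
Difference = |$768.74 − $5,088.75| = $4,320.01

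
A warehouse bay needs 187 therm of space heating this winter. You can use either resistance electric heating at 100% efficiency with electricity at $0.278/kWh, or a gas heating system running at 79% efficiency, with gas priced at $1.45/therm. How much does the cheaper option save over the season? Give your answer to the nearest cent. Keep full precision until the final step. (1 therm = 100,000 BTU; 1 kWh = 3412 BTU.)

Heat load = 187 therm × 100,000 = 18,700,000 BTU
Gas: input = 18,700,000 / 0.79 = 23,670,886 BTU = 236.7 therm → 236.7 × $1.45 = $343.23
Electric: 18,700,000 BTU / 3412 = 5,481 kWh → × $0.278 = $1,523.62
Difference = |$343.23 − $1,523.62| = $1,180.39

$1180.39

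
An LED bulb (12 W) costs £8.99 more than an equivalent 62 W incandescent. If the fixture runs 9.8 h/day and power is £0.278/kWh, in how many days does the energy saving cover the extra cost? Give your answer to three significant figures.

Power saved = 62 − 12 = 50 W
Daily energy saved = 50 W × 9.8 h = 490 Wh = 0.49 kWh
Daily savings = 0.49 × £0.278 = £0.1362
Payback = £8.99 / £0.1362 per day = 66 days

66 days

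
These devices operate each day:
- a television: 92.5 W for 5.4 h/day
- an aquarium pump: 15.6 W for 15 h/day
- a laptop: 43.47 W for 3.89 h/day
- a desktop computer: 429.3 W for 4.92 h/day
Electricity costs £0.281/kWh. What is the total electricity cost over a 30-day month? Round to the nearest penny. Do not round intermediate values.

television: 92.5 W × 5.4 h × 30 d = 14,985 Wh = 14.99 kWh
aquarium pump: 15.6 W × 15 h × 30 d = 7,020 Wh = 7.02 kWh
laptop: 43.47 W × 3.89 h × 30 d = 5,073 Wh = 5.073 kWh
desktop computer: 429.3 W × 4.92 h × 30 d = 63,365 Wh = 63.36 kWh
Total energy = 14.99 + 7.02 + 5.073 + 63.36 = 90.44 kWh
Cost = 90.44 kWh × £0.281 = £25.41

£25.41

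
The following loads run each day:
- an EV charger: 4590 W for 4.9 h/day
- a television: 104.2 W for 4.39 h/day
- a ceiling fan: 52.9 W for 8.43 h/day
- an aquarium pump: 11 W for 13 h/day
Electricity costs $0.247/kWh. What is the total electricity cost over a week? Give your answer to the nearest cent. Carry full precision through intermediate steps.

$40.70

EV charger: 4590 W × 4.9 h × 7 d = 157,437 Wh = 157.4 kWh
television: 104.2 W × 4.39 h × 7 d = 3,202 Wh = 3.202 kWh
ceiling fan: 52.9 W × 8.43 h × 7 d = 3,122 Wh = 3.122 kWh
aquarium pump: 11 W × 13 h × 7 d = 1,001 Wh = 1.001 kWh
Total energy = 157.4 + 3.202 + 3.122 + 1.001 = 164.8 kWh
Cost = 164.8 kWh × $0.247 = $40.70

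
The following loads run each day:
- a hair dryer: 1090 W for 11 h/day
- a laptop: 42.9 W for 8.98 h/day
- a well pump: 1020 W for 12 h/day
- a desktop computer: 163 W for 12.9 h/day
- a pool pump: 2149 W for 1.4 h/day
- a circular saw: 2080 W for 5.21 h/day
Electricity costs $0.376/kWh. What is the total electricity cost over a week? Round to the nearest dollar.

hair dryer: 1090 W × 11 h × 7 d = 83,930 Wh = 83.93 kWh
laptop: 42.9 W × 8.98 h × 7 d = 2,697 Wh = 2.697 kWh
well pump: 1020 W × 12 h × 7 d = 85,680 Wh = 85.68 kWh
desktop computer: 163 W × 12.9 h × 7 d = 14,719 Wh = 14.72 kWh
pool pump: 2149 W × 1.4 h × 7 d = 21,060 Wh = 21.06 kWh
circular saw: 2080 W × 5.21 h × 7 d = 75,858 Wh = 75.86 kWh
Total energy = 83.93 + 2.697 + 85.68 + 14.72 + 21.06 + 75.86 = 283.9 kWh
Cost = 283.9 kWh × $0.376 = $106.76 ≈ $107

$107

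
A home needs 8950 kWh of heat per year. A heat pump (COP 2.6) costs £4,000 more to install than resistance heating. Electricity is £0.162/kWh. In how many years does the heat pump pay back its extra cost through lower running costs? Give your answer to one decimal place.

4.5 years

Resistance: 8950 kWh × £0.162 = £1,449.90/yr
Heat pump: 8950 / 2.6 = 3442 kWh in → × £0.162 = £557.65/yr
Annual savings = £892.25
Payback = £4,000 / £892.25 = 4.48 years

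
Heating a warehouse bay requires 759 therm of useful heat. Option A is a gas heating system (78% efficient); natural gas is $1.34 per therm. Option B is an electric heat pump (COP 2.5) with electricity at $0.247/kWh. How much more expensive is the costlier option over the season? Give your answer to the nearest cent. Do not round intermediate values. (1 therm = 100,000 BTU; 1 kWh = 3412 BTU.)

$893.88

Heat load = 759 therm × 100,000 = 75,900,000 BTU
Gas: input = 75,900,000 / 0.78 = 97,307,692 BTU = 973.1 therm → 973.1 × $1.34 = $1,303.92
Heat pump: 75,900,000 BTU / 3412 = 22,250 kWh heat; / 2.5 = 8,898 kWh in → × $0.247 = $2,197.81
Difference = |$1,303.92 − $2,197.81| = $893.88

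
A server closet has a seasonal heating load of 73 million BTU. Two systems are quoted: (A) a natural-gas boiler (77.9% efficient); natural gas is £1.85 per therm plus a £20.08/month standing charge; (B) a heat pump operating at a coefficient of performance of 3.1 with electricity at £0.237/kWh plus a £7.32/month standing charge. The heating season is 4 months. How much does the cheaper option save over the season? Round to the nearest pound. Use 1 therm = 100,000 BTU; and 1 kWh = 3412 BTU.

Heat load = 73 × 10⁶ BTU = 73,000,000 BTU
Gas: input = 73,000,000 / 0.779 = 93,709,884 BTU = 937.1 therm → 937.1 × £1.85 = £1,733.63; + 4 × £20.08 standing = £1,813.95
Heat pump: 73,000,000 BTU / 3412 = 21,400 kWh heat; / 3.1 = 6,902 kWh in → × £0.237 = £1,635.69; + 4 × £7.32 standing = £1,664.97
Difference = |£1,813.95 − £1,664.97| = £148.98 ≈ £149

£149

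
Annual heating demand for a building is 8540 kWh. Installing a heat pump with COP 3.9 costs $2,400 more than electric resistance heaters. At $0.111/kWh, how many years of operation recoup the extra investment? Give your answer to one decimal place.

3.4 years

Resistance: 8540 kWh × $0.111 = $947.94/yr
Heat pump: 8540 / 3.9 = 2190 kWh in → × $0.111 = $243.06/yr
Annual savings = $704.88
Payback = $2,400 / $704.88 = 3.4 years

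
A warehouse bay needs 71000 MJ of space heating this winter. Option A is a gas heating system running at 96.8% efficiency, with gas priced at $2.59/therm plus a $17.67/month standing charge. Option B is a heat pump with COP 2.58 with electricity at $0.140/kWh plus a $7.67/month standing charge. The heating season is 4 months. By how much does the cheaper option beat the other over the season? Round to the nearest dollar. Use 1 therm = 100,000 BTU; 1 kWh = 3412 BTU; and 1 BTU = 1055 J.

$770

Heat load = 71000 MJ = 71,000,000,000 J / 1055 = 67,298,578 BTU
Gas: input = 67,298,578 / 0.968 = 69,523,325 BTU = 695.2 therm → 695.2 × $2.59 = $1,800.65; + 4 × $17.67 standing = $1,871.33
Heat pump: 67,298,578 BTU / 3412 = 19,720 kWh heat; / 2.58 = 7,645 kWh in → × $0.140 = $1,070.30; + 4 × $7.67 standing = $1,100.98
Difference = |$1,871.33 − $1,100.98| = $770.35 ≈ $770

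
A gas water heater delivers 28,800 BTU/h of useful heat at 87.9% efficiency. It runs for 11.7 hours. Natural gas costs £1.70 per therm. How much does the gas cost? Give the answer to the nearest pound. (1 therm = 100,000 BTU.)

£7

Heat delivered = 28,800 BTU/h × 11.7 h = 336,960 BTU
Gas input = 336,960 / 0.879 = 383,345 BTU
= 383,345 / 100,000 = 3.833 therm
Cost = 3.833 × £1.70/therm = £6.52 ≈ £7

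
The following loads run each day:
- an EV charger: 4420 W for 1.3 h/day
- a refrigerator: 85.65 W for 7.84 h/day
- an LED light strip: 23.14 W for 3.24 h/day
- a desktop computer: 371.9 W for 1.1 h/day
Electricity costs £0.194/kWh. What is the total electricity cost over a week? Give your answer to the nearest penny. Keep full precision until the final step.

£9.37

EV charger: 4420 W × 1.3 h × 7 d = 40,222 Wh = 40.22 kWh
refrigerator: 85.65 W × 7.84 h × 7 d = 4,700 Wh = 4.7 kWh
LED light strip: 23.14 W × 3.24 h × 7 d = 525 Wh = 0.5248 kWh
desktop computer: 371.9 W × 1.1 h × 7 d = 2,864 Wh = 2.864 kWh
Total energy = 40.22 + 4.7 + 0.5248 + 2.864 = 48.31 kWh
Cost = 48.31 kWh × £0.194 = £9.37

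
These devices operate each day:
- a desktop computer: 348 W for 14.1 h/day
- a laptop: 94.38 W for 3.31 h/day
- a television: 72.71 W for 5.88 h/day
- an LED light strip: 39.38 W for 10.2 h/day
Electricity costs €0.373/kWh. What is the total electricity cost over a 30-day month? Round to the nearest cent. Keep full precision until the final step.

desktop computer: 348 W × 14.1 h × 30 d = 147,204 Wh = 147.2 kWh
laptop: 94.38 W × 3.31 h × 30 d = 9,372 Wh = 9.372 kWh
television: 72.71 W × 5.88 h × 30 d = 12,826 Wh = 12.83 kWh
LED light strip: 39.38 W × 10.2 h × 30 d = 12,050 Wh = 12.05 kWh
Total energy = 147.2 + 9.372 + 12.83 + 12.05 = 181.5 kWh
Cost = 181.5 kWh × €0.373 = €67.68

€67.68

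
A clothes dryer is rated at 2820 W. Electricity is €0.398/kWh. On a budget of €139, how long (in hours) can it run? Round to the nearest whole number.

124 h

Energy budget = €139 / €0.398 per kWh = 349.2 kWh = 349,246 Wh
Runtime = 349,246 Wh / 2820 W = 123.8 h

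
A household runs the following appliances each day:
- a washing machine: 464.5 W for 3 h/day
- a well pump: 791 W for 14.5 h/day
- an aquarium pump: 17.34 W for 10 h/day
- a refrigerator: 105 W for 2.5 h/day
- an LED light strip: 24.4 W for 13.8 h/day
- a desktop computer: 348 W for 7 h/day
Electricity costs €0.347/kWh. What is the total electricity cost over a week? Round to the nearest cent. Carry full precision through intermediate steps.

washing machine: 464.5 W × 3 h × 7 d = 9,754 Wh = 9.755 kWh
well pump: 791 W × 14.5 h × 7 d = 80,286 Wh = 80.29 kWh
aquarium pump: 17.34 W × 10 h × 7 d = 1,214 Wh = 1.214 kWh
refrigerator: 105 W × 2.5 h × 7 d = 1,838 Wh = 1.837 kWh
LED light strip: 24.4 W × 13.8 h × 7 d = 2,357 Wh = 2.357 kWh
desktop computer: 348 W × 7 h × 7 d = 17,052 Wh = 17.05 kWh
Total energy = 9.755 + 80.29 + 1.214 + 1.837 + 2.357 + 17.05 = 112.5 kWh
Cost = 112.5 kWh × €0.347 = €39.04

€39.04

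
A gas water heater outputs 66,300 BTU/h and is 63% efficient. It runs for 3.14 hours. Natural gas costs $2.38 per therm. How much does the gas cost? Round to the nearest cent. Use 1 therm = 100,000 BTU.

Heat delivered = 66,300 BTU/h × 3.14 h = 208,182 BTU
Gas input = 208,182 / 0.63 = 330,448 BTU
= 330,448 / 100,000 = 3.304 therm
Cost = 3.304 × $2.38/therm = $7.86

$7.86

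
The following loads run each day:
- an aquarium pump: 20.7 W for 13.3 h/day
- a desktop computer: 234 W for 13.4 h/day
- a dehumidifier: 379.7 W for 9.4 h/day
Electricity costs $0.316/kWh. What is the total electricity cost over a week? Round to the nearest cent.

$15.44

aquarium pump: 20.7 W × 13.3 h × 7 d = 1,927 Wh = 1.927 kWh
desktop computer: 234 W × 13.4 h × 7 d = 21,949 Wh = 21.95 kWh
dehumidifier: 379.7 W × 9.4 h × 7 d = 24,984 Wh = 24.98 kWh
Total energy = 1.927 + 21.95 + 24.98 = 48.86 kWh
Cost = 48.86 kWh × $0.316 = $15.44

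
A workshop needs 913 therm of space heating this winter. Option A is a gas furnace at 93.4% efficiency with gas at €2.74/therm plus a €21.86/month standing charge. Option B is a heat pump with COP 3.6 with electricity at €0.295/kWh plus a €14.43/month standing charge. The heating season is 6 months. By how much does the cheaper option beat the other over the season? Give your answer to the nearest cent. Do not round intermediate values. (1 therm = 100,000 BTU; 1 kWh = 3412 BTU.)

€530.26

Heat load = 913 therm × 100,000 = 91,300,000 BTU
Gas: input = 91,300,000 / 0.934 = 97,751,606 BTU = 977.5 therm → 977.5 × €2.74 = €2,678.39; + 6 × €21.86 standing = €2,809.55
Heat pump: 91,300,000 BTU / 3412 = 26,760 kWh heat; / 3.6 = 7,433 kWh in → × €0.295 = €2,192.71; + 6 × €14.43 standing = €2,279.29
Difference = |€2,809.55 − €2,279.29| = €530.26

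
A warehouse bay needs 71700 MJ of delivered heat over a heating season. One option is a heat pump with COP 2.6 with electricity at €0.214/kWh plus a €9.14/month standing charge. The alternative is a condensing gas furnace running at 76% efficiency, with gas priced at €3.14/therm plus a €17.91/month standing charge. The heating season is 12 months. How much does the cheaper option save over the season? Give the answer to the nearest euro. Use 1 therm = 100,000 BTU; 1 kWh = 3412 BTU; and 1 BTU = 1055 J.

Heat load = 71700 MJ = 71,700,000,000 J / 1055 = 67,962,085 BTU
Gas: input = 67,962,085 / 0.76 = 89,423,796 BTU = 894.2 therm → 894.2 × €3.14 = €2,807.91; + 12 × €17.91 standing = €3,022.83
Heat pump: 67,962,085 BTU / 3412 = 19,920 kWh heat; / 2.6 = 7,661 kWh in → × €0.214 = €1,639.45; + 12 × €9.14 standing = €1,749.13
Difference = |€3,022.83 − €1,749.13| = €1,273.70 ≈ €1274

€1274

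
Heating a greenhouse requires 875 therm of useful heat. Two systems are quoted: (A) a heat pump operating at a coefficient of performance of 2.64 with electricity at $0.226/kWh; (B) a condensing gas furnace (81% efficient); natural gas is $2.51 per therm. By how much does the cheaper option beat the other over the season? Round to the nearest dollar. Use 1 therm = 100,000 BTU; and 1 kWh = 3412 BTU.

$516

Heat load = 875 therm × 100,000 = 87,500,000 BTU
Gas: input = 87,500,000 / 0.81 = 108,024,691 BTU = 1,080 therm → 1,080 × $2.51 = $2,711.42
Heat pump: 87,500,000 BTU / 3412 = 25,640 kWh heat; / 2.64 = 9,714 kWh in → × $0.226 = $2,195.35
Difference = |$2,711.42 − $2,195.35| = $516.07 ≈ $516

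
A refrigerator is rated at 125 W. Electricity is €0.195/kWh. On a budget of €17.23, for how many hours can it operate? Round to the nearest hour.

707 h

Energy budget = €17.23 / €0.195 per kWh = 88.36 kWh = 88,359 Wh
Runtime = 88,359 Wh / 125 W = 706.9 h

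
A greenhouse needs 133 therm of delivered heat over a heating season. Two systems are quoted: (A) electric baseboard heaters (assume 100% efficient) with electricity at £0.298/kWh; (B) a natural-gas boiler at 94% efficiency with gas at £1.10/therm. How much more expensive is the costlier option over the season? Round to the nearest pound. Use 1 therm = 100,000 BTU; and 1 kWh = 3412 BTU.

Heat load = 133 therm × 100,000 = 13,300,000 BTU
Gas: input = 13,300,000 / 0.94 = 14,148,936 BTU = 141.5 therm → 141.5 × £1.10 = £155.64
Electric: 13,300,000 BTU / 3412 = 3,898 kWh → × £0.298 = £1,161.61
Difference = |£155.64 − £1,161.61| = £1,005.97 ≈ £1006

£1006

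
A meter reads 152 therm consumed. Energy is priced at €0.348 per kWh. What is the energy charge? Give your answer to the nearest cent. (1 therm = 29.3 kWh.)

€1549.85

152 therm × (29.3 kWh/therm) = 4,454 kWh
Cost = 4,454 kWh × €0.348/kWh = €1,549.85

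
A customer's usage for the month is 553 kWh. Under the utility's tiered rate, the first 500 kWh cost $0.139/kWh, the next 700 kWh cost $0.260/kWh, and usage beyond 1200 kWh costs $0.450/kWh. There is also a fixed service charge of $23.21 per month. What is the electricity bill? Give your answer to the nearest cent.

First 500 kWh × $0.139 = $69.50
Next 53 kWh × $0.260 = $13.78
Remaining tier: 0 kWh (not reached)
Energy charge = $83.28; + service $23.21 = $106.49

$106.49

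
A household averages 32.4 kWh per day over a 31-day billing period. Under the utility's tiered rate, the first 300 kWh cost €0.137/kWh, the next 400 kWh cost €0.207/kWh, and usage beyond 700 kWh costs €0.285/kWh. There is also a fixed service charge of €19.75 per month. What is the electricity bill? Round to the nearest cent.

€230.40

Usage = 32.4 kWh/day × 31 days = 1004.4 kWh
First 300 kWh × €0.137 = €41.10
Next 400 kWh × €0.207 = €82.80
Remaining 304.4 kWh × €0.285 = €86.75
Energy charge = €210.65; + service €19.75 = €230.40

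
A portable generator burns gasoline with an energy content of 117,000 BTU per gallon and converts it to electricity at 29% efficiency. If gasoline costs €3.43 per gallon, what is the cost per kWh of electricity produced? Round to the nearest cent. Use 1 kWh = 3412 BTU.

Electrical output per gallon = 117,000 BTU × 0.29 / 3412 BTU/kWh = 9.944 kWh
Cost per kWh = €3.43 / 9.944 kWh = €0.345

€0.34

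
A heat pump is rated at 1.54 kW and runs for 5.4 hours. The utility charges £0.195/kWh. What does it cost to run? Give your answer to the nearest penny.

Energy = 1540 W × 5.4 h = 8,316 Wh = 8.316 kWh
Cost = 8.316 kWh × £0.195/kWh = £1.62

£1.62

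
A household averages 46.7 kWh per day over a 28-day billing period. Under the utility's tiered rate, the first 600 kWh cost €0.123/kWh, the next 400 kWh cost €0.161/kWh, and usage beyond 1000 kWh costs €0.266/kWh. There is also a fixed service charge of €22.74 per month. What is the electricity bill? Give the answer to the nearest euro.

€243

Usage = 46.7 kWh/day × 28 days = 1307.6 kWh
First 600 kWh × €0.123 = €73.80
Next 400 kWh × €0.161 = €64.40
Remaining 307.6 kWh × €0.266 = €81.82
Energy charge = €220.02; + service €22.74 = €242.76 ≈ €243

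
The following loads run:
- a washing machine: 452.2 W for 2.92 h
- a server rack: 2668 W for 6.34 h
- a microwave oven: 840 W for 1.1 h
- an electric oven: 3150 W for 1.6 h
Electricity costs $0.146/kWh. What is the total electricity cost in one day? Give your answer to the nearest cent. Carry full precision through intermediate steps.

washing machine: 452.2 W × 2.92 h = 1,320 Wh = 1.32 kWh
server rack: 2668 W × 6.34 h = 16,915 Wh = 16.92 kWh
microwave oven: 840 W × 1.1 h = 924 Wh = 0.924 kWh
electric oven: 3150 W × 1.6 h = 5,040 Wh = 5.04 kWh
Total energy = 1.32 + 16.92 + 0.924 + 5.04 = 24.2 kWh
Cost = 24.2 kWh × $0.146 = $3.53

$3.53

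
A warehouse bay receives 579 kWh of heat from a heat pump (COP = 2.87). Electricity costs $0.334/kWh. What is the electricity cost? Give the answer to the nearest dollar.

$67

Electrical input = 579 kWh / 2.87 = 201.7 kWh
Cost = 201.7 × $0.334/kWh = $67.38 ≈ $67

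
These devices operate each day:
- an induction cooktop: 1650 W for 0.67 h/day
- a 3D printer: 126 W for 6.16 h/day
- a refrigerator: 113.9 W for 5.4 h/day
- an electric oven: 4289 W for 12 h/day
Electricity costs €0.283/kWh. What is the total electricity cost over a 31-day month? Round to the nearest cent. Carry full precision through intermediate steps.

€473.43

induction cooktop: 1650 W × 0.67 h × 31 d = 34,270 Wh = 34.27 kWh
3D printer: 126 W × 6.16 h × 31 d = 24,061 Wh = 24.06 kWh
refrigerator: 113.9 W × 5.4 h × 31 d = 19,067 Wh = 19.07 kWh
electric oven: 4289 W × 12 h × 31 d = 1,595,508 Wh = 1,596 kWh
Total energy = 34.27 + 24.06 + 19.07 + 1,596 = 1,673 kWh
Cost = 1,673 kWh × €0.283 = €473.43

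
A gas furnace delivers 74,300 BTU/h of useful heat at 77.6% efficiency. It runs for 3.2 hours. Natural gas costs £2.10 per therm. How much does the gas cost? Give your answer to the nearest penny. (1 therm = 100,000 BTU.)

Heat delivered = 74,300 BTU/h × 3.2 h = 237,760 BTU
Gas input = 237,760 / 0.776 = 306,392 BTU
= 306,392 / 100,000 = 3.064 therm
Cost = 3.064 × £2.10/therm = £6.43

£6.43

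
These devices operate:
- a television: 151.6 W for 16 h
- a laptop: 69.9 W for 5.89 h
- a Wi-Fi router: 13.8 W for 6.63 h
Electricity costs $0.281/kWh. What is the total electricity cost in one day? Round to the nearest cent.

television: 151.6 W × 16 h = 2,426 Wh = 2.426 kWh
laptop: 69.9 W × 5.89 h = 412 Wh = 0.4117 kWh
Wi-Fi router: 13.8 W × 6.63 h = 91 Wh = 0.09149 kWh
Total energy = 2.426 + 0.4117 + 0.09149 = 2.929 kWh
Cost = 2.929 kWh × $0.281 = $0.82

$0.82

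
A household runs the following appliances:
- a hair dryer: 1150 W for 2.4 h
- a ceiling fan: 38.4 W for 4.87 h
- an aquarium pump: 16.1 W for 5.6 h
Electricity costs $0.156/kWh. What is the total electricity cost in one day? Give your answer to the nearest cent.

$0.47

hair dryer: 1150 W × 2.4 h = 2,760 Wh = 2.76 kWh
ceiling fan: 38.4 W × 4.87 h = 187 Wh = 0.187 kWh
aquarium pump: 16.1 W × 5.6 h = 90 Wh = 0.09016 kWh
Total energy = 2.76 + 0.187 + 0.09016 = 3.037 kWh
Cost = 3.037 kWh × $0.156 = $0.47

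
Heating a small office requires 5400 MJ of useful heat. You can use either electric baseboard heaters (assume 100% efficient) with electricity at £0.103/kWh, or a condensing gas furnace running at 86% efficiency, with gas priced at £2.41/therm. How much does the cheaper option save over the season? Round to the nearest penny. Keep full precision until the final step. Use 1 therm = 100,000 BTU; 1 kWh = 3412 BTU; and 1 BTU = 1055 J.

£11.08

Heat load = 5400 MJ = 5,400,000,000 J / 1055 = 5,118,483 BTU
Gas: input = 5,118,483 / 0.86 = 5,951,725 BTU = 59.52 therm → 59.52 × £2.41 = £143.44
Electric: 5,118,483 BTU / 3412 = 1,500 kWh → × £0.103 = £154.51
Difference = |£143.44 − £154.51| = £11.08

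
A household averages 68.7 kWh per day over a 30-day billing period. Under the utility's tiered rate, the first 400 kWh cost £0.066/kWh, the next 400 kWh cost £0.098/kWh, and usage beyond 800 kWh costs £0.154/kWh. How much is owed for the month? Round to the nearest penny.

£259.79

Usage = 68.7 kWh/day × 30 days = 2061 kWh
First 400 kWh × £0.066 = £26.40
Next 400 kWh × £0.098 = £39.20
Remaining 1261 kWh × £0.154 = £194.19
Total = £259.79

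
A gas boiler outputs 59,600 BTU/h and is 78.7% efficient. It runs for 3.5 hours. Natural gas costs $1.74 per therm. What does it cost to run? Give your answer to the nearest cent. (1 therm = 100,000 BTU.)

Heat delivered = 59,600 BTU/h × 3.5 h = 208,600 BTU
Gas input = 208,600 / 0.787 = 265,057 BTU
= 265,057 / 100,000 = 2.651 therm
Cost = 2.651 × $1.74/therm = $4.61

$4.61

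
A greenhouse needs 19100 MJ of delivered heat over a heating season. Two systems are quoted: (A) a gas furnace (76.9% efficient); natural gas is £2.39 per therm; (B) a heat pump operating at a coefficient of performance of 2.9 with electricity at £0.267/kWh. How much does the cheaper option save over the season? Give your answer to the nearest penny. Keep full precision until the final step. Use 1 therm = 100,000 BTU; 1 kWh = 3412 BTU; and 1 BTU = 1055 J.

£74.15

Heat load = 19100 MJ = 19,100,000,000 J / 1055 = 18,104,265 BTU
Gas: input = 18,104,265 / 0.769 = 23,542,608 BTU = 235.4 therm → 235.4 × £2.39 = £562.67
Heat pump: 18,104,265 BTU / 3412 = 5,306 kWh heat; / 2.9 = 1,830 kWh in → × £0.267 = £488.52
Difference = |£562.67 − £488.52| = £74.15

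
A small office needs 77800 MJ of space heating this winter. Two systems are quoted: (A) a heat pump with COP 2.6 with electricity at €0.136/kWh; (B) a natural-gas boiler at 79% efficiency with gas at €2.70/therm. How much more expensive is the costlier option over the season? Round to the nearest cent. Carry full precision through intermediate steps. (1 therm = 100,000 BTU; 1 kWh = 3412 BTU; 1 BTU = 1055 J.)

€1389.83

Heat load = 77800 MJ = 77,800,000,000 J / 1055 = 73,744,076 BTU
Gas: input = 73,744,076 / 0.79 = 93,346,931 BTU = 933.5 therm → 933.5 × €2.70 = €2,520.37
Heat pump: 73,744,076 BTU / 3412 = 21,610 kWh heat; / 2.6 = 8,313 kWh in → × €0.136 = €1,130.53
Difference = |€2,520.37 − €1,130.53| = €1,389.83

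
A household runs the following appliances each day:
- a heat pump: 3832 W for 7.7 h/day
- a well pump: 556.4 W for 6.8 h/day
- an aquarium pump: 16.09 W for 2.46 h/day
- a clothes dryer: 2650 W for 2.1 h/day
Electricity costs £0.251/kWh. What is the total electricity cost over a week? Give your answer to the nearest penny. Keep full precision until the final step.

£68.34

heat pump: 3832 W × 7.7 h × 7 d = 206,545 Wh = 206.5 kWh
well pump: 556.4 W × 6.8 h × 7 d = 26,485 Wh = 26.48 kWh
aquarium pump: 16.09 W × 2.46 h × 7 d = 277 Wh = 0.2771 kWh
clothes dryer: 2650 W × 2.1 h × 7 d = 38,955 Wh = 38.95 kWh
Total energy = 206.5 + 26.48 + 0.2771 + 38.95 = 272.3 kWh
Cost = 272.3 kWh × £0.251 = £68.34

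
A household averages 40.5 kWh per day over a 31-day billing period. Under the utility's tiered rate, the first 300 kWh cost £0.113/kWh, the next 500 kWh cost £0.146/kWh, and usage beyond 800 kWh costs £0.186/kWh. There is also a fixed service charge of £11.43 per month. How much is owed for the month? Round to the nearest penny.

£203.05

Usage = 40.5 kWh/day × 31 days = 1255.5 kWh
First 300 kWh × £0.113 = £33.90
Next 500 kWh × £0.146 = £73.00
Remaining 455.5 kWh × £0.186 = £84.72
Energy charge = £191.62; + service £11.43 = £203.05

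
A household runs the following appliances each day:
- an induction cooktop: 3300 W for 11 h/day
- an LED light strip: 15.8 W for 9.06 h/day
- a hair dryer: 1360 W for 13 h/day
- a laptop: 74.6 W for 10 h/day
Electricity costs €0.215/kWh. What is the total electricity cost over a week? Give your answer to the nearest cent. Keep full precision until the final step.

induction cooktop: 3300 W × 11 h × 7 d = 254,100 Wh = 254.1 kWh
LED light strip: 15.8 W × 9.06 h × 7 d = 1,002 Wh = 1.002 kWh
hair dryer: 1360 W × 13 h × 7 d = 123,760 Wh = 123.8 kWh
laptop: 74.6 W × 10 h × 7 d = 5,222 Wh = 5.222 kWh
Total energy = 254.1 + 1.002 + 123.8 + 5.222 = 384.1 kWh
Cost = 384.1 kWh × €0.215 = €82.58

€82.58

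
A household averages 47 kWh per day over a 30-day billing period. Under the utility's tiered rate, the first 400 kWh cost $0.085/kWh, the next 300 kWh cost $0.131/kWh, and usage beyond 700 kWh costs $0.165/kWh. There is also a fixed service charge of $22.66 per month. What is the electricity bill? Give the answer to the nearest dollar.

$213

Usage = 47 kWh/day × 30 days = 1410 kWh
First 400 kWh × $0.085 = $34.00
Next 300 kWh × $0.131 = $39.30
Remaining 710 kWh × $0.165 = $117.15
Energy charge = $190.45; + service $22.66 = $213.11 ≈ $213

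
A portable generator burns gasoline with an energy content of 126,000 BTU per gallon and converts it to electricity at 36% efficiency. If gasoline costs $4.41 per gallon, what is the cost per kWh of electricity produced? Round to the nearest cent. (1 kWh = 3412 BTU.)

$0.33

Electrical output per gallon = 126,000 BTU × 0.36 / 3412 BTU/kWh = 13.29 kWh
Cost per kWh = $4.41 / 13.29 kWh = $0.332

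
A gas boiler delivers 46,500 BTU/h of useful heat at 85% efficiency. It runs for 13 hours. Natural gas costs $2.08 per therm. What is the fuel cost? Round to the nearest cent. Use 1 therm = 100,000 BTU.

Heat delivered = 46,500 BTU/h × 13 h = 604,500 BTU
Gas input = 604,500 / 0.85 = 711,176 BTU
= 711,176 / 100,000 = 7.112 therm
Cost = 7.112 × $2.08/therm = $14.79

$14.79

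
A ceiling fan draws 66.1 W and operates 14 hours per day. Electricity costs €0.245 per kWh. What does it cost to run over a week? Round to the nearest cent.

Energy = 66.1 W × 14 h/day × 7 days = 6,478 Wh = 6.478 kWh
Cost = 6.478 kWh × €0.245/kWh = €1.59

€1.59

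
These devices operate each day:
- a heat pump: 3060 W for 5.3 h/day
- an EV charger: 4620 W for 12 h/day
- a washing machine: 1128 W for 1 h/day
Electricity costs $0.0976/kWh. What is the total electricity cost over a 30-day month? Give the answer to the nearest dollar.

heat pump: 3060 W × 5.3 h × 30 d = 486,540 Wh = 486.5 kWh
EV charger: 4620 W × 12 h × 30 d = 1,663,200 Wh = 1,663 kWh
washing machine: 1128 W × 1 h × 30 d = 33,840 Wh = 33.84 kWh
Total energy = 486.5 + 1,663 + 33.84 = 2,184 kWh
Cost = 2,184 kWh × $0.0976 = $213.12 ≈ $213

$213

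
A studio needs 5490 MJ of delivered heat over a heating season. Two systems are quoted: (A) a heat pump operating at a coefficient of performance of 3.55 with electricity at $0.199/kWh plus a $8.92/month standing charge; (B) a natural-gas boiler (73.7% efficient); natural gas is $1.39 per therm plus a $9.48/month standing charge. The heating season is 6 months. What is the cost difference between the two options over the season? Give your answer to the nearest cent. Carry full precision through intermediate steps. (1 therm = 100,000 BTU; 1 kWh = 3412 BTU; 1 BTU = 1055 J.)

$16.01

Heat load = 5490 MJ = 5,490,000,000 J / 1055 = 5,203,791 BTU
Gas: input = 5,203,791 / 0.737 = 7,060,775 BTU = 70.61 therm → 70.61 × $1.39 = $98.14; + 6 × $9.48 standing = $155.02
Heat pump: 5,203,791 BTU / 3412 = 1,525 kWh heat; / 3.55 = 429.6 kWh in → × $0.199 = $85.49; + 6 × $8.92 standing = $139.01
Difference = |$155.02 − $139.01| = $16.01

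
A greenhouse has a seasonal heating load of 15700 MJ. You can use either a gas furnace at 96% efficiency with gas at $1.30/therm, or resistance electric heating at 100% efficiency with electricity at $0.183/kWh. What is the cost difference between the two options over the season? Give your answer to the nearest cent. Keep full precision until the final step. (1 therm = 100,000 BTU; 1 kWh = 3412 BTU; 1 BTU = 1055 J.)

$596.64

Heat load = 15700 MJ = 15,700,000,000 J / 1055 = 14,881,517 BTU
Gas: input = 14,881,517 / 0.96 = 15,501,580 BTU = 155 therm → 155 × $1.30 = $201.52
Electric: 14,881,517 BTU / 3412 = 4,362 kWh → × $0.183 = $798.16
Difference = |$201.52 − $798.16| = $596.64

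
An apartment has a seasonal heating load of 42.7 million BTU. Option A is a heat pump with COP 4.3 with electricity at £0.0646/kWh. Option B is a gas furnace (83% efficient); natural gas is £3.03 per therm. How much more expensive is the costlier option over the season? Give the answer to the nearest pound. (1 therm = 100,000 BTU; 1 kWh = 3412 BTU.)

Heat load = 42.7 × 10⁶ BTU = 42,700,000 BTU
Gas: input = 42,700,000 / 0.83 = 51,445,783 BTU = 514.5 therm → 514.5 × £3.03 = £1,558.81
Heat pump: 42,700,000 BTU / 3412 = 12,510 kWh heat; / 4.3 = 2,910 kWh in → × £0.0646 = £188.01
Difference = |£1,558.81 − £188.01| = £1,370.80 ≈ £1371

£1371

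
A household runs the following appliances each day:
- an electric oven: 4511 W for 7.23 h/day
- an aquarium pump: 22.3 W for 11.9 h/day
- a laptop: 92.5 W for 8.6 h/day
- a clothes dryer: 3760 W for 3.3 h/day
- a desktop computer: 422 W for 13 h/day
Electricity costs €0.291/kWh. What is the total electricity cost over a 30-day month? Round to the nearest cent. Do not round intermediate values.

electric oven: 4511 W × 7.23 h × 30 d = 978,436 Wh = 978.4 kWh
aquarium pump: 22.3 W × 11.9 h × 30 d = 7,961 Wh = 7.961 kWh
laptop: 92.5 W × 8.6 h × 30 d = 23,865 Wh = 23.86 kWh
clothes dryer: 3760 W × 3.3 h × 30 d = 372,240 Wh = 372.2 kWh
desktop computer: 422 W × 13 h × 30 d = 164,580 Wh = 164.6 kWh
Total energy = 978.4 + 7.961 + 23.86 + 372.2 + 164.6 = 1,547 kWh
Cost = 1,547 kWh × €0.291 = €450.20

€450.20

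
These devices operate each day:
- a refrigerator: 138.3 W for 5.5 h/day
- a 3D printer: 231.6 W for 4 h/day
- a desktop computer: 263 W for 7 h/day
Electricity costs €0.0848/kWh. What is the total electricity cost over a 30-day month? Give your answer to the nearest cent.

€8.98

refrigerator: 138.3 W × 5.5 h × 30 d = 22,820 Wh = 22.82 kWh
3D printer: 231.6 W × 4 h × 30 d = 27,792 Wh = 27.79 kWh
desktop computer: 263 W × 7 h × 30 d = 55,230 Wh = 55.23 kWh
Total energy = 22.82 + 27.79 + 55.23 = 105.8 kWh
Cost = 105.8 kWh × €0.0848 = €8.98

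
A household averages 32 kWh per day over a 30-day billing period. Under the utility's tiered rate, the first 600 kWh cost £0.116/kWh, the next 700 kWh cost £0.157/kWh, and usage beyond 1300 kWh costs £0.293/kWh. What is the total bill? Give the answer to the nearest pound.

£126

Usage = 32 kWh/day × 30 days = 960 kWh
First 600 kWh × £0.116 = £69.60
Next 360 kWh × £0.157 = £56.52
Remaining tier: 0 kWh (not reached)
Total = £126.12 ≈ £126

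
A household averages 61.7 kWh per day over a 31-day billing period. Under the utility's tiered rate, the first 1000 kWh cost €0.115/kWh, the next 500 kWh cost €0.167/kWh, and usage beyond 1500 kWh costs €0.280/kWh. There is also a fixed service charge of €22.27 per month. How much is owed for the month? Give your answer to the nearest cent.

€336.33

Usage = 61.7 kWh/day × 31 days = 1912.7 kWh
First 1000 kWh × €0.115 = €115.00
Next 500 kWh × €0.167 = €83.50
Remaining 412.7 kWh × €0.280 = €115.56
Energy charge = €314.06; + service €22.27 = €336.33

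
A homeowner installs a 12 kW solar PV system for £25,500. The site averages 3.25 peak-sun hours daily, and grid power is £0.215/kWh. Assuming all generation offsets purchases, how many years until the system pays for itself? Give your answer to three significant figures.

Daily generation = 12 kW × 3.25 h = 39 kWh
Annual generation = 39 × 365 = 14235 kWh
Annual savings = 14235 × £0.215 = £3,060.53
Payback = £25,500 / £3,060.53 = 8.33 years

8.33 years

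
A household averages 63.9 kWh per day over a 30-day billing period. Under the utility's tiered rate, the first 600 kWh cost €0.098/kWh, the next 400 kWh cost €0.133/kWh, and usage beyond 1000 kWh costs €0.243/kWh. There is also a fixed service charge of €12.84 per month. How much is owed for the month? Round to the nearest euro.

€348

Usage = 63.9 kWh/day × 30 days = 1917 kWh
First 600 kWh × €0.098 = €58.80
Next 400 kWh × €0.133 = €53.20
Remaining 917 kWh × €0.243 = €222.83
Energy charge = €334.83; + service €12.84 = €347.67 ≈ €348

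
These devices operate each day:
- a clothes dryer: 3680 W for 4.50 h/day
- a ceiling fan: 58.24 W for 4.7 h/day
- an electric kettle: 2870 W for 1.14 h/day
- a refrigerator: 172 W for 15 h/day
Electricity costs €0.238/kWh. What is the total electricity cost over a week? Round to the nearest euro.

clothes dryer: 3680 W × 4.50 h × 7 d = 115,920 Wh = 115.9 kWh
ceiling fan: 58.24 W × 4.7 h × 7 d = 1,916 Wh = 1.916 kWh
electric kettle: 2870 W × 1.14 h × 7 d = 22,903 Wh = 22.9 kWh
refrigerator: 172 W × 15 h × 7 d = 18,060 Wh = 18.06 kWh
Total energy = 115.9 + 1.916 + 22.9 + 18.06 = 158.8 kWh
Cost = 158.8 kWh × €0.238 = €37.79 ≈ €38

€38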